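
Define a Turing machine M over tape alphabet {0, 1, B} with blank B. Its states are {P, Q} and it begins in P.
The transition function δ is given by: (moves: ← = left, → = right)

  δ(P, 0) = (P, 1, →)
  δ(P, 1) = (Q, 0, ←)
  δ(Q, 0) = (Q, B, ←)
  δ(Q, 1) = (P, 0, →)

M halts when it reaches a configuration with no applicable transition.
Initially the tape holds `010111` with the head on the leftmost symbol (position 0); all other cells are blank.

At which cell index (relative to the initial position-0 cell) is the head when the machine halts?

state=P head=0 tape=[0]10111B   (P,0)→(P,1,→)
state=P head=1 tape=1[1]0111B   (P,1)→(Q,0,←)
state=Q head=0 tape=[1]00111B   (Q,1)→(P,0,→)
state=P head=1 tape=0[0]0111B   (P,0)→(P,1,→)
state=P head=2 tape=01[0]111B   (P,0)→(P,1,→)
state=P head=3 tape=011[1]11B   (P,1)→(Q,0,←)
state=Q head=2 tape=01[1]011B   (Q,1)→(P,0,→)
state=P head=3 tape=010[0]11B   (P,0)→(P,1,→)
state=P head=4 tape=0101[1]1B   (P,1)→(Q,0,←)
state=Q head=3 tape=010[1]01B   (Q,1)→(P,0,→)
state=P head=4 tape=0100[0]1B   (P,0)→(P,1,→)
state=P head=5 tape=01001[1]B   (P,1)→(Q,0,←)
state=Q head=4 tape=0100[1]0B   (Q,1)→(P,0,→)
state=P head=5 tape=01000[0]B   (P,0)→(P,1,→)
state=P head=6 tape=010001[B]
At halt the head is at cell 6.

6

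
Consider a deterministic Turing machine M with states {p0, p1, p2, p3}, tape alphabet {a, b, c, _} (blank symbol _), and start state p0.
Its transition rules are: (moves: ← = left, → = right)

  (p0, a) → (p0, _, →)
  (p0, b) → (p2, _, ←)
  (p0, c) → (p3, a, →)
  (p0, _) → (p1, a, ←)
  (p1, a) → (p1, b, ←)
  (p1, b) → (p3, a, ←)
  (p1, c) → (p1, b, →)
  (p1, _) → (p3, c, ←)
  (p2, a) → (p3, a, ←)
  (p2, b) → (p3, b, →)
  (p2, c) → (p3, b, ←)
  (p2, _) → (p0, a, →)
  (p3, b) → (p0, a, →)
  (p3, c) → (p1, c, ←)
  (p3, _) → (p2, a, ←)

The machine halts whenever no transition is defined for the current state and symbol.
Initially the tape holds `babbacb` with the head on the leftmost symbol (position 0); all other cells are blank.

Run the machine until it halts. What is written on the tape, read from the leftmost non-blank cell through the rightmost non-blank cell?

a_aacbabacb

state=p0 head=0 tape=____[b]abbacb   (p0,b)→(p2,_,←)
state=p2 head=-1 tape=___[_]_abbacb   (p2,_)→(p0,a,→)
state=p0 head=0 tape=___a[_]abbacb   (p0,_)→(p1,a,←)
state=p1 head=-1 tape=___[a]aabbacb   (p1,a)→(p1,b,←)
state=p1 head=-2 tape=__[_]baabbacb   (p1,_)→(p3,c,←)
state=p3 head=-3 tape=_[_]cbaabbacb   (p3,_)→(p2,a,←)
state=p2 head=-4 tape=[_]acbaabbacb   (p2,_)→(p0,a,→)
state=p0 head=-3 tape=a[a]cbaabbacb   (p0,a)→(p0,_,→)
state=p0 head=-2 tape=a_[c]baabbacb   (p0,c)→(p3,a,→)
state=p3 head=-1 tape=a_a[b]aabbacb   (p3,b)→(p0,a,→)
state=p0 head=0 tape=a_aa[a]abbacb   (p0,a)→(p0,_,→)
state=p0 head=1 tape=a_aa_[a]bbacb   (p0,a)→(p0,_,→)
state=p0 head=2 tape=a_aa__[b]bacb   (p0,b)→(p2,_,←)
state=p2 head=1 tape=a_aa_[_]_bacb   (p2,_)→(p0,a,→)
state=p0 head=2 tape=a_aa_a[_]bacb   (p0,_)→(p1,a,←)
state=p1 head=1 tape=a_aa_[a]abacb   (p1,a)→(p1,b,←)
state=p1 head=0 tape=a_aa[_]babacb   (p1,_)→(p3,c,←)
state=p3 head=-1 tape=a_a[a]cbabacb
The non-blank tape span at halt is a_aacbabacb.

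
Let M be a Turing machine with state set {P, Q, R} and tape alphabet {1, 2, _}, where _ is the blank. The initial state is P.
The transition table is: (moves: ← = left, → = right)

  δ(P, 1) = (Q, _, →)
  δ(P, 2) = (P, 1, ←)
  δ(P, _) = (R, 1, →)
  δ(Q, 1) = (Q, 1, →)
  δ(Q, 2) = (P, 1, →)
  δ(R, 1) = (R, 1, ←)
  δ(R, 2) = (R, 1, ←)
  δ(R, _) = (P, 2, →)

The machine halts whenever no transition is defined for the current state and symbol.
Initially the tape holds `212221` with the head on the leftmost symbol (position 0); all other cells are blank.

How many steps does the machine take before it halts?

P | __[2]12221_   read 2 → write 1, move ←, go to P
P | _[_]112221_   read _ → write 1, move →, go to R
R | _1[1]12221_   read 1 → write 1, move ←, go to R
R | _[1]112221_   read 1 → write 1, move ←, go to R
R | [_]1112221_   read _ → write 2, move →, go to P
P | 2[1]112221_   read 1 → write _, move →, go to Q
Q | 2_[1]12221_   read 1 → write 1, move →, go to Q
Q | 2_1[1]2221_   read 1 → write 1, move →, go to Q
Q | 2_11[2]221_   read 2 → write 1, move →, go to P
P | 2_111[2]21_   read 2 → write 1, move ←, go to P
P | 2_11[1]121_   read 1 → write _, move →, go to Q
Q | 2_11_[1]21_   read 1 → write 1, move →, go to Q
Q | 2_11_1[2]1_   read 2 → write 1, move →, go to P
P | 2_11_11[1]_   read 1 → write _, move →, go to Q
Q | 2_11_11_[_]
M halts after 14 transitions.

14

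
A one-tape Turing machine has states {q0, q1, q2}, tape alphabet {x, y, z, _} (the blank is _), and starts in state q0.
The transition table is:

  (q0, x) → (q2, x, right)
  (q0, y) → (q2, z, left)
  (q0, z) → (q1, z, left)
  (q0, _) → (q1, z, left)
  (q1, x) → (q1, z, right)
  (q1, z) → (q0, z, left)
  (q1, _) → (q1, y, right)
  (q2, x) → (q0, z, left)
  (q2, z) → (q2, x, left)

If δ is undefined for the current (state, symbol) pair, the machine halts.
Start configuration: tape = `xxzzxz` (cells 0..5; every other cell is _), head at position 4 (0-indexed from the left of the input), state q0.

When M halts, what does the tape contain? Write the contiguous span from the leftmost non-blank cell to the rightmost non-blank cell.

state=q0 head=4 tape=___xxzz[x]z   (q0,x)→(q2,x,right)
state=q2 head=5 tape=___xxzzx[z]   (q2,z)→(q2,x,left)
state=q2 head=4 tape=___xxzz[x]x   (q2,x)→(q0,z,left)
state=q0 head=3 tape=___xxz[z]zx   (q0,z)→(q1,z,left)
state=q1 head=2 tape=___xx[z]zzx   (q1,z)→(q0,z,left)
state=q0 head=1 tape=___x[x]zzzx   (q0,x)→(q2,x,right)
state=q2 head=2 tape=___xx[z]zzx   (q2,z)→(q2,x,left)
state=q2 head=1 tape=___x[x]xzzx   (q2,x)→(q0,z,left)
state=q0 head=0 tape=___[x]zxzzx   (q0,x)→(q2,x,right)
state=q2 head=1 tape=___x[z]xzzx   (q2,z)→(q2,x,left)
state=q2 head=0 tape=___[x]xxzzx   (q2,x)→(q0,z,left)
state=q0 head=-1 tape=__[_]zxxzzx   (q0,_)→(q1,z,left)
state=q1 head=-2 tape=_[_]zzxxzzx   (q1,_)→(q1,y,right)
state=q1 head=-1 tape=_y[z]zxxzzx   (q1,z)→(q0,z,left)
state=q0 head=-2 tape=_[y]zzxxzzx   (q0,y)→(q2,z,left)
state=q2 head=-3 tape=[_]zzzxxzzx
The non-blank tape span at halt is zzzxxzzx.

zzzxxzzx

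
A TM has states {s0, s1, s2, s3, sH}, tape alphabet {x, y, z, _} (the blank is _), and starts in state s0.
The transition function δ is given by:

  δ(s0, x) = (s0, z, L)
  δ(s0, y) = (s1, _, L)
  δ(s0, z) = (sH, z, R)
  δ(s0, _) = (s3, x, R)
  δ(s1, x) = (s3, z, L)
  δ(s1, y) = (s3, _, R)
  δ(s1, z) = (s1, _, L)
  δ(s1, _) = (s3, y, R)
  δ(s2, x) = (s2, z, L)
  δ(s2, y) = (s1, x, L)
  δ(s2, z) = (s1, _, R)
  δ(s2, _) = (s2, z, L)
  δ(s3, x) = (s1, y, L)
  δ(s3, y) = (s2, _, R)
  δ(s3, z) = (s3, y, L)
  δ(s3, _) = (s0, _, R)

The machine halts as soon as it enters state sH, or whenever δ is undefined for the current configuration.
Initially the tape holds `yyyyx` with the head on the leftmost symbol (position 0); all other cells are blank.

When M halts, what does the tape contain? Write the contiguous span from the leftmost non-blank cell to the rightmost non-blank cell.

state=s0 head=0 tape=_[y]yyyx_   (s0,y)→(s1,_,L)
state=s1 head=-1 tape=[_]_yyyx_   (s1,_)→(s3,y,R)
state=s3 head=0 tape=y[_]yyyx_   (s3,_)→(s0,_,R)
state=s0 head=1 tape=y_[y]yyx_   (s0,y)→(s1,_,L)
state=s1 head=0 tape=y[_]_yyx_   (s1,_)→(s3,y,R)
state=s3 head=1 tape=yy[_]yyx_   (s3,_)→(s0,_,R)
state=s0 head=2 tape=yy_[y]yx_   (s0,y)→(s1,_,L)
state=s1 head=1 tape=yy[_]_yx_   (s1,_)→(s3,y,R)
state=s3 head=2 tape=yyy[_]yx_   (s3,_)→(s0,_,R)
state=s0 head=3 tape=yyy_[y]x_   (s0,y)→(s1,_,L)
state=s1 head=2 tape=yyy[_]_x_   (s1,_)→(s3,y,R)
state=s3 head=3 tape=yyyy[_]x_   (s3,_)→(s0,_,R)
state=s0 head=4 tape=yyyy_[x]_   (s0,x)→(s0,z,L)
state=s0 head=3 tape=yyyy[_]z_   (s0,_)→(s3,x,R)
state=s3 head=4 tape=yyyyx[z]_   (s3,z)→(s3,y,L)
state=s3 head=3 tape=yyyy[x]y_   (s3,x)→(s1,y,L)
state=s1 head=2 tape=yyy[y]yy_   (s1,y)→(s3,_,R)
state=s3 head=3 tape=yyy_[y]y_   (s3,y)→(s2,_,R)
state=s2 head=4 tape=yyy__[y]_   (s2,y)→(s1,x,L)
state=s1 head=3 tape=yyy_[_]x_   (s1,_)→(s3,y,R)
state=s3 head=4 tape=yyy_y[x]_   (s3,x)→(s1,y,L)
state=s1 head=3 tape=yyy_[y]y_   (s1,y)→(s3,_,R)
state=s3 head=4 tape=yyy__[y]_   (s3,y)→(s2,_,R)
state=s2 head=5 tape=yyy___[_]   (s2,_)→(s2,z,L)
state=s2 head=4 tape=yyy__[_]z   (s2,_)→(s2,z,L)
state=s2 head=3 tape=yyy_[_]zz   (s2,_)→(s2,z,L)
state=s2 head=2 tape=yyy[_]zzz   (s2,_)→(s2,z,L)
state=s2 head=1 tape=yy[y]zzzz   (s2,y)→(s1,x,L)
state=s1 head=0 tape=y[y]xzzzz   (s1,y)→(s3,_,R)
state=s3 head=1 tape=y_[x]zzzz   (s3,x)→(s1,y,L)
state=s1 head=0 tape=y[_]yzzzz   (s1,_)→(s3,y,R)
state=s3 head=1 tape=yy[y]zzzz   (s3,y)→(s2,_,R)
state=s2 head=2 tape=yy_[z]zzz   (s2,z)→(s1,_,R)
state=s1 head=3 tape=yy__[z]zz   (s1,z)→(s1,_,L)
state=s1 head=2 tape=yy_[_]_zz   (s1,_)→(s3,y,R)
state=s3 head=3 tape=yy_y[_]zz   (s3,_)→(s0,_,R)
state=s0 head=4 tape=yy_y_[z]z   (s0,z)→(sH,z,R)
state=sH head=5 tape=yy_y_z[z]
The non-blank tape span at halt is yy_y_zz.

yy_y_zz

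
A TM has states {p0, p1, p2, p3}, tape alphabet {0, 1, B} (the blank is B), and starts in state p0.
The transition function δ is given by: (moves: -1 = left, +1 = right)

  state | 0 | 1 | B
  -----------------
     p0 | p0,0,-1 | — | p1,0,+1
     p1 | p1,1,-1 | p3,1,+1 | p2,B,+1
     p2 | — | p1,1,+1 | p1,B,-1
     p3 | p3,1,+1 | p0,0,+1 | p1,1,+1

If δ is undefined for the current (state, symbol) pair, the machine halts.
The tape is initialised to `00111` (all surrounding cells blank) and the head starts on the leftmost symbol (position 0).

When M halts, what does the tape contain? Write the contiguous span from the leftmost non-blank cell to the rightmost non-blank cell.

state=p0 head=0 tape=BB[0]0111   (p0,0)→(p0,0,-1)
state=p0 head=-1 tape=B[B]00111   (p0,B)→(p1,0,+1)
state=p1 head=0 tape=B0[0]0111   (p1,0)→(p1,1,-1)
state=p1 head=-1 tape=B[0]10111   (p1,0)→(p1,1,-1)
state=p1 head=-2 tape=[B]110111   (p1,B)→(p2,B,+1)
state=p2 head=-1 tape=B[1]10111   (p2,1)→(p1,1,+1)
state=p1 head=0 tape=B1[1]0111   (p1,1)→(p3,1,+1)
state=p3 head=1 tape=B11[0]111   (p3,0)→(p3,1,+1)
state=p3 head=2 tape=B111[1]11   (p3,1)→(p0,0,+1)
state=p0 head=3 tape=B1110[1]1
The non-blank tape span at halt is 111011.

111011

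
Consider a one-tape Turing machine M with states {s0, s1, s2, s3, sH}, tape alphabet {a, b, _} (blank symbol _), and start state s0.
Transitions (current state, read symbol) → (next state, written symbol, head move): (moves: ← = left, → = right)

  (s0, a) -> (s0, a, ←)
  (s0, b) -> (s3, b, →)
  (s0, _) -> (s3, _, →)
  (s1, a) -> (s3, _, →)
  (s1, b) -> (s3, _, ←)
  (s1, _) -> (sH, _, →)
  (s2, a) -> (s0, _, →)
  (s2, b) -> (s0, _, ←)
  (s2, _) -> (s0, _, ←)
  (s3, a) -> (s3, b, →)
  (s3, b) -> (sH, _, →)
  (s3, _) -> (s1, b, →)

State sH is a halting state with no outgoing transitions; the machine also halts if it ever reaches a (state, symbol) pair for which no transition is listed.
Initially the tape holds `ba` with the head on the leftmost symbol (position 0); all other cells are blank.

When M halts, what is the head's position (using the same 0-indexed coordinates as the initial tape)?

state=s0 head=0 tape=[b]a___   (s0,b)→(s3,b,→)
state=s3 head=1 tape=b[a]___   (s3,a)→(s3,b,→)
state=s3 head=2 tape=bb[_]__   (s3,_)→(s1,b,→)
state=s1 head=3 tape=bbb[_]_   (s1,_)→(sH,_,→)
state=sH head=4 tape=bbb_[_]
At halt the head is at cell 4.

4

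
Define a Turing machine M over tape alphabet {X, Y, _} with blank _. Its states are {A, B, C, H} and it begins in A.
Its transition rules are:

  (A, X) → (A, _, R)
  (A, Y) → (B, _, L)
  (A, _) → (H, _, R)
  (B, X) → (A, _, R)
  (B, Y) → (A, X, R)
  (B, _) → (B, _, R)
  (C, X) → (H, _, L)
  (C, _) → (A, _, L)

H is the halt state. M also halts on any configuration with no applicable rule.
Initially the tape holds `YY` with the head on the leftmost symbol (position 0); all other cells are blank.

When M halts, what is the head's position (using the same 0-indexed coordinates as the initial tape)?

A | _[Y]Y__   read Y → write _, move L, go to B
B | [_]_Y__   read _ → write _, move R, go to B
B | _[_]Y__   read _ → write _, move R, go to B
B | __[Y]__   read Y → write X, move R, go to A
A | __X[_]_   read _ → write _, move R, go to H
H | __X_[_]
At halt the head is at cell 3.

3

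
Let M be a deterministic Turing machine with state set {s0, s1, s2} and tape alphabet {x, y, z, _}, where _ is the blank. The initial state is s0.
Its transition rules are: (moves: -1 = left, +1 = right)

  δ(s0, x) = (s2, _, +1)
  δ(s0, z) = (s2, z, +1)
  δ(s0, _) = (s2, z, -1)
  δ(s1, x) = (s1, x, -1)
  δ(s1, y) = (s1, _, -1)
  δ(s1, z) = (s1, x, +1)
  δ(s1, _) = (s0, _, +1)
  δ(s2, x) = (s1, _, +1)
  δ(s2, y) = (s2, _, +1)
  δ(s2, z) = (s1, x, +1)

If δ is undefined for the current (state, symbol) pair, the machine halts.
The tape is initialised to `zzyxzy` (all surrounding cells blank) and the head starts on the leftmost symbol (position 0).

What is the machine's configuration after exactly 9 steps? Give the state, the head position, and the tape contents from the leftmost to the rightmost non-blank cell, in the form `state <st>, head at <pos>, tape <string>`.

state=s0 head=0 tape=_[z]zyxzy   (s0,z)→(s2,z,+1)
state=s2 head=1 tape=_z[z]yxzy   (s2,z)→(s1,x,+1)
state=s1 head=2 tape=_zx[y]xzy   (s1,y)→(s1,_,-1)
state=s1 head=1 tape=_z[x]_xzy   (s1,x)→(s1,x,-1)
state=s1 head=0 tape=_[z]x_xzy   (s1,z)→(s1,x,+1)
state=s1 head=1 tape=_x[x]_xzy   (s1,x)→(s1,x,-1)
state=s1 head=0 tape=_[x]x_xzy   (s1,x)→(s1,x,-1)
state=s1 head=-1 tape=[_]xx_xzy   (s1,_)→(s0,_,+1)
state=s0 head=0 tape=_[x]x_xzy   (s0,x)→(s2,_,+1)
state=s2 head=1 tape=__[x]_xzy
After 9 steps: state s2, head at 1, tape x_xzy.

state s2, head at 1, tape x_xzy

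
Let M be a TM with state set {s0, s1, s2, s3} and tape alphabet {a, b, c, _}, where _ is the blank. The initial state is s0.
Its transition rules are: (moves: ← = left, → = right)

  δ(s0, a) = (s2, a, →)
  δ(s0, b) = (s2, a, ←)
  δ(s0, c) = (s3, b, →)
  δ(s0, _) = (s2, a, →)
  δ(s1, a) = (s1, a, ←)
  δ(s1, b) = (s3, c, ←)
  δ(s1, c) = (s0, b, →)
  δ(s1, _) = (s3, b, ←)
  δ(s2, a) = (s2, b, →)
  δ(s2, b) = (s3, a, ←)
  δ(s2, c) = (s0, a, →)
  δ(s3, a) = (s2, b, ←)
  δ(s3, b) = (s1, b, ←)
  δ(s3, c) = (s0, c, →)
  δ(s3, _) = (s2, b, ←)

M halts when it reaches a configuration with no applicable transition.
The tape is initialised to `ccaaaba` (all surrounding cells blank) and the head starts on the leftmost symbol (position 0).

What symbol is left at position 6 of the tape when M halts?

b

s0 | [c]caaaba_   read c → write b, move →, go to s3
s3 | b[c]aaaba_   read c → write c, move →, go to s0
s0 | bc[a]aaba_   read a → write a, move →, go to s2
s2 | bca[a]aba_   read a → write b, move →, go to s2
s2 | bcab[a]ba_   read a → write b, move →, go to s2
s2 | bcabb[b]a_   read b → write a, move ←, go to s3
s3 | bcab[b]aa_   read b → write b, move ←, go to s1
s1 | bca[b]baa_   read b → write c, move ←, go to s3
s3 | bc[a]cbaa_   read a → write b, move ←, go to s2
s2 | b[c]bcbaa_   read c → write a, move →, go to s0
s0 | ba[b]cbaa_   read b → write a, move ←, go to s2
s2 | b[a]acbaa_   read a → write b, move →, go to s2
s2 | bb[a]cbaa_   read a → write b, move →, go to s2
s2 | bbb[c]baa_   read c → write a, move →, go to s0
s0 | bbba[b]aa_   read b → write a, move ←, go to s2
s2 | bbb[a]aaa_   read a → write b, move →, go to s2
s2 | bbbb[a]aa_   read a → write b, move →, go to s2
s2 | bbbbb[a]a_   read a → write b, move →, go to s2
s2 | bbbbbb[a]_   read a → write b, move →, go to s2
s2 | bbbbbbb[_]
Cell 6 holds b when M halts.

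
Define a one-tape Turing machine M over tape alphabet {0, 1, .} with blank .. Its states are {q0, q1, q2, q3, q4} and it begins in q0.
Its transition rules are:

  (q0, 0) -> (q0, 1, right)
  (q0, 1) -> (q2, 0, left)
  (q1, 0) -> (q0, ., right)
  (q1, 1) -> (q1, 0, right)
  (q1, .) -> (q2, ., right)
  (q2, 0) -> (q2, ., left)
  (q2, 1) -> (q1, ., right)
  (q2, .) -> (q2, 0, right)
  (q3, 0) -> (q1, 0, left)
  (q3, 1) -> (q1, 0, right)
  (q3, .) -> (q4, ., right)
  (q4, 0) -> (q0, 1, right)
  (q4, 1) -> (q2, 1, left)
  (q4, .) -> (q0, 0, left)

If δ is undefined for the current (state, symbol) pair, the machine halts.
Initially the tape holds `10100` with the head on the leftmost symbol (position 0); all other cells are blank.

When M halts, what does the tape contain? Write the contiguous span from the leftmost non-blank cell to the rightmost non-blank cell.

q0 | ...[1]0100.   read 1 → write 0, move left, go to q2
q2 | ..[.]00100.   read . → write 0, move right, go to q2
q2 | ..0[0]0100.   read 0 → write ., move left, go to q2
q2 | ..[0].0100.   read 0 → write ., move left, go to q2
q2 | .[.]..0100.   read . → write 0, move right, go to q2
q2 | .0[.].0100.   read . → write 0, move right, go to q2
q2 | .00[.]0100.   read . → write 0, move right, go to q2
q2 | .000[0]100.   read 0 → write ., move left, go to q2
q2 | .00[0].100.   read 0 → write ., move left, go to q2
q2 | .0[0]..100.   read 0 → write ., move left, go to q2
q2 | .[0]...100.   read 0 → write ., move left, go to q2
q2 | [.]....100.   read . → write 0, move right, go to q2
q2 | 0[.]...100.   read . → write 0, move right, go to q2
q2 | 00[.]..100.   read . → write 0, move right, go to q2
q2 | 000[.].100.   read . → write 0, move right, go to q2
q2 | 0000[.]100.   read . → write 0, move right, go to q2
q2 | 00000[1]00.   read 1 → write ., move right, go to q1
q1 | 00000.[0]0.   read 0 → write ., move right, go to q0
q0 | 00000..[0].   read 0 → write 1, move right, go to q0
q0 | 00000..1[.]
The non-blank tape span at halt is 00000..1.

00000..1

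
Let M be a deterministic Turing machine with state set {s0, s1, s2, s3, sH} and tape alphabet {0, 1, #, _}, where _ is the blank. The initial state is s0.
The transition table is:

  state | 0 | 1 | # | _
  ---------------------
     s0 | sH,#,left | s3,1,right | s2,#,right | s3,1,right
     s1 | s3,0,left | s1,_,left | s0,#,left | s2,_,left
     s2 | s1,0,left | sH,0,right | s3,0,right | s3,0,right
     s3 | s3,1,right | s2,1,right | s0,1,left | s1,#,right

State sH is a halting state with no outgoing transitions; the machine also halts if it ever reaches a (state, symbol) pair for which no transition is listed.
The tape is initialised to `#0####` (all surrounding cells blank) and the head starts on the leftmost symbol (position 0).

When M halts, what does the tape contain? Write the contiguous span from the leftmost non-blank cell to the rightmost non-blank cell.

00#10####

s0 | ___[#]0####   read # → write #, move right, go to s2
s2 | ___#[0]####   read 0 → write 0, move left, go to s1
s1 | ___[#]0####   read # → write #, move left, go to s0
s0 | __[_]#0####   read _ → write 1, move right, go to s3
s3 | __1[#]0####   read # → write 1, move left, go to s0
s0 | __[1]10####   read 1 → write 1, move right, go to s3
s3 | __1[1]0####   read 1 → write 1, move right, go to s2
s2 | __11[0]####   read 0 → write 0, move left, go to s1
s1 | __1[1]0####   read 1 → write _, move left, go to s1
s1 | __[1]_0####   read 1 → write _, move left, go to s1
s1 | _[_]__0####   read _ → write _, move left, go to s2
s2 | [_]___0####   read _ → write 0, move right, go to s3
s3 | 0[_]__0####   read _ → write #, move right, go to s1
s1 | 0#[_]_0####   read _ → write _, move left, go to s2
s2 | 0[#]__0####   read # → write 0, move right, go to s3
s3 | 00[_]_0####   read _ → write #, move right, go to s1
s1 | 00#[_]0####   read _ → write _, move left, go to s2
s2 | 00[#]_0####   read # → write 0, move right, go to s3
s3 | 000[_]0####   read _ → write #, move right, go to s1
s1 | 000#[0]####   read 0 → write 0, move left, go to s3
s3 | 000[#]0####   read # → write 1, move left, go to s0
s0 | 00[0]10####   read 0 → write #, move left, go to sH
sH | 0[0]#10####
The non-blank tape span at halt is 00#10####.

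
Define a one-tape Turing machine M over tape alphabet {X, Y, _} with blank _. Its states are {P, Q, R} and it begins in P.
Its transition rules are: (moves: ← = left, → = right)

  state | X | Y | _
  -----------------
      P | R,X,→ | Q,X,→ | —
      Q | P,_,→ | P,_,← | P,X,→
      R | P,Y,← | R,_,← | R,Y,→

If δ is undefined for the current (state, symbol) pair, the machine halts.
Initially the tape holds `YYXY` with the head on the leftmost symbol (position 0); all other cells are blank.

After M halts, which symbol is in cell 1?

P | _[Y]YXY   read Y → write X, move →, go to Q
Q | _X[Y]XY   read Y → write _, move ←, go to P
P | _[X]_XY   read X → write X, move →, go to R
R | _X[_]XY   read _ → write Y, move →, go to R
R | _XY[X]Y   read X → write Y, move ←, go to P
P | _X[Y]YY   read Y → write X, move →, go to Q
Q | _XX[Y]Y   read Y → write _, move ←, go to P
P | _X[X]_Y   read X → write X, move →, go to R
R | _XX[_]Y   read _ → write Y, move →, go to R
R | _XXY[Y]   read Y → write _, move ←, go to R
R | _XX[Y]_   read Y → write _, move ←, go to R
R | _X[X]__   read X → write Y, move ←, go to P
P | _[X]Y__   read X → write X, move →, go to R
R | _X[Y]__   read Y → write _, move ←, go to R
R | _[X]___   read X → write Y, move ←, go to P
P | [_]Y___
Cell 1 holds _ when M halts.

_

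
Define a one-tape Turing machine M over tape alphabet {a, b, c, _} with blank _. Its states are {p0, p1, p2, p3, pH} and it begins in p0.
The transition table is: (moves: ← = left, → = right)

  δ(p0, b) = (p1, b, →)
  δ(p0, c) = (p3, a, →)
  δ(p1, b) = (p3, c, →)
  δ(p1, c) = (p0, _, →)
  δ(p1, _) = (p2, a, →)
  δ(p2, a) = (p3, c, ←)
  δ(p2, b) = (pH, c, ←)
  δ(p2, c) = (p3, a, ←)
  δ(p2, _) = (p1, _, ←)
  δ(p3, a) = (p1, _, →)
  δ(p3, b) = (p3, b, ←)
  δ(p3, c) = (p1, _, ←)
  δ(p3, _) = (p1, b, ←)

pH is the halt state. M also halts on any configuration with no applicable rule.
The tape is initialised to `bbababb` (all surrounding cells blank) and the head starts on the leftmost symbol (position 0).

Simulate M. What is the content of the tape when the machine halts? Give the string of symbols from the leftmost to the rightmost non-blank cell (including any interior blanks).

state=p0 head=0 tape=[b]bababb   (p0,b)→(p1,b,→)
state=p1 head=1 tape=b[b]ababb   (p1,b)→(p3,c,→)
state=p3 head=2 tape=bc[a]babb   (p3,a)→(p1,_,→)
state=p1 head=3 tape=bc_[b]abb   (p1,b)→(p3,c,→)
state=p3 head=4 tape=bc_c[a]bb   (p3,a)→(p1,_,→)
state=p1 head=5 tape=bc_c_[b]b   (p1,b)→(p3,c,→)
state=p3 head=6 tape=bc_c_c[b]   (p3,b)→(p3,b,←)
state=p3 head=5 tape=bc_c_[c]b   (p3,c)→(p1,_,←)
state=p1 head=4 tape=bc_c[_]_b   (p1,_)→(p2,a,→)
state=p2 head=5 tape=bc_ca[_]b   (p2,_)→(p1,_,←)
state=p1 head=4 tape=bc_c[a]_b
The non-blank tape span at halt is bc_ca_b.

bc_ca_b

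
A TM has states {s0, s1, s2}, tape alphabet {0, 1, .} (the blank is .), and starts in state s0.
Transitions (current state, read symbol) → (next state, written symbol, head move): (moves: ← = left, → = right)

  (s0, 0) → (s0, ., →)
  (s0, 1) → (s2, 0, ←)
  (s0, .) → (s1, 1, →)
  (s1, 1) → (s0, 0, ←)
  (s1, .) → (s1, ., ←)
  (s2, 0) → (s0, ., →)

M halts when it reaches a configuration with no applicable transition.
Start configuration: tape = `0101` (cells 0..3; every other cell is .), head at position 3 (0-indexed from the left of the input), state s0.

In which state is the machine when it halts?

state=s0 head=3 tape=010[1]..   (s0,1)→(s2,0,←)
state=s2 head=2 tape=01[0]0..   (s2,0)→(s0,.,→)
state=s0 head=3 tape=01.[0]..   (s0,0)→(s0,.,→)
state=s0 head=4 tape=01..[.].   (s0,.)→(s1,1,→)
state=s1 head=5 tape=01..1[.]   (s1,.)→(s1,.,←)
state=s1 head=4 tape=01..[1].   (s1,1)→(s0,0,←)
state=s0 head=3 tape=01.[.]0.   (s0,.)→(s1,1,→)
state=s1 head=4 tape=01.1[0].
No transition is defined for (s1, 0); M halts in state s1.

s1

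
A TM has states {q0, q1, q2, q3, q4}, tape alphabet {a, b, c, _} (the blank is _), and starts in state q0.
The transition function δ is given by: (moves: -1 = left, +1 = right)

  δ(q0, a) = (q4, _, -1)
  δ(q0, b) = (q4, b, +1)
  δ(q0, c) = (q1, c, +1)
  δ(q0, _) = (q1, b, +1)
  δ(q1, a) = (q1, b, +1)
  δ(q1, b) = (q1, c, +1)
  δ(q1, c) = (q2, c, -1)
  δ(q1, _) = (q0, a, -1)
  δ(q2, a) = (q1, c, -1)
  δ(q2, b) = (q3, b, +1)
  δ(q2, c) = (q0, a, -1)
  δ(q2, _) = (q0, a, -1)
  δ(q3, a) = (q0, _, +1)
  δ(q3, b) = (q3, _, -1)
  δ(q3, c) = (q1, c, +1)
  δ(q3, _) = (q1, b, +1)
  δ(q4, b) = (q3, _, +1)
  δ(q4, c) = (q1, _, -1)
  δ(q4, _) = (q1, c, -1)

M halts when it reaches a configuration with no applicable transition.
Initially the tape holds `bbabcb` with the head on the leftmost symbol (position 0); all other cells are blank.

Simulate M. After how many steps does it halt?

q0 | [b]babcb__   read b → write b, move +1, go to q4
q4 | b[b]abcb__   read b → write _, move +1, go to q3
q3 | b_[a]bcb__   read a → write _, move +1, go to q0
q0 | b__[b]cb__   read b → write b, move +1, go to q4
q4 | b__b[c]b__   read c → write _, move -1, go to q1
q1 | b__[b]_b__   read b → write c, move +1, go to q1
q1 | b__c[_]b__   read _ → write a, move -1, go to q0
q0 | b__[c]ab__   read c → write c, move +1, go to q1
q1 | b__c[a]b__   read a → write b, move +1, go to q1
q1 | b__cb[b]__   read b → write c, move +1, go to q1
q1 | b__cbc[_]_   read _ → write a, move -1, go to q0
q0 | b__cb[c]a_   read c → write c, move +1, go to q1
q1 | b__cbc[a]_   read a → write b, move +1, go to q1
q1 | b__cbcb[_]   read _ → write a, move -1, go to q0
q0 | b__cbc[b]a   read b → write b, move +1, go to q4
q4 | b__cbcb[a]
M halts after 15 transitions.

15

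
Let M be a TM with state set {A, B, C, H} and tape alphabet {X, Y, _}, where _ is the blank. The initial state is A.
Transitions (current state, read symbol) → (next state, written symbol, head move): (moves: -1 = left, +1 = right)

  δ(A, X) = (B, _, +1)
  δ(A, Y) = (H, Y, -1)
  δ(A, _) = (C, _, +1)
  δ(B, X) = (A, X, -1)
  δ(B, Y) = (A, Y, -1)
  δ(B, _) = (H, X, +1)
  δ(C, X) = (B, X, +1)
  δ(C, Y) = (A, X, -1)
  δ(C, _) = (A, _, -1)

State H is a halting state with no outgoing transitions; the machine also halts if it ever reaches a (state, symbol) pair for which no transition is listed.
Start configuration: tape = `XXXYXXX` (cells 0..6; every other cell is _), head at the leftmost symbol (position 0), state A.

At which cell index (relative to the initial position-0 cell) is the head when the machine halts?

8

A | [X]XXYXXX__   read X → write _, move +1, go to B
B | _[X]XYXXX__   read X → write X, move -1, go to A
A | [_]XXYXXX__   read _ → write _, move +1, go to C
C | _[X]XYXXX__   read X → write X, move +1, go to B
B | _X[X]YXXX__   read X → write X, move -1, go to A
A | _[X]XYXXX__   read X → write _, move +1, go to B
B | __[X]YXXX__   read X → write X, move -1, go to A
A | _[_]XYXXX__   read _ → write _, move +1, go to C
C | __[X]YXXX__   read X → write X, move +1, go to B
B | __X[Y]XXX__   read Y → write Y, move -1, go to A
A | __[X]YXXX__   read X → write _, move +1, go to B
B | ___[Y]XXX__   read Y → write Y, move -1, go to A
A | __[_]YXXX__   read _ → write _, move +1, go to C
C | ___[Y]XXX__   read Y → write X, move -1, go to A
A | __[_]XXXX__   read _ → write _, move +1, go to C
C | ___[X]XXX__   read X → write X, move +1, go to B
B | ___X[X]XX__   read X → write X, move -1, go to A
A | ___[X]XXX__   read X → write _, move +1, go to B
B | ____[X]XX__   read X → write X, move -1, go to A
A | ___[_]XXX__   read _ → write _, move +1, go to C
C | ____[X]XX__   read X → write X, move +1, go to B
B | ____X[X]X__   read X → write X, move -1, go to A
A | ____[X]XX__   read X → write _, move +1, go to B
B | _____[X]X__   read X → write X, move -1, go to A
A | ____[_]XX__   read _ → write _, move +1, go to C
C | _____[X]X__   read X → write X, move +1, go to B
B | _____X[X]__   read X → write X, move -1, go to A
A | _____[X]X__   read X → write _, move +1, go to B
B | ______[X]__   read X → write X, move -1, go to A
A | _____[_]X__   read _ → write _, move +1, go to C
C | ______[X]__   read X → write X, move +1, go to B
B | ______X[_]_   read _ → write X, move +1, go to H
H | ______XX[_]
At halt the head is at cell 8.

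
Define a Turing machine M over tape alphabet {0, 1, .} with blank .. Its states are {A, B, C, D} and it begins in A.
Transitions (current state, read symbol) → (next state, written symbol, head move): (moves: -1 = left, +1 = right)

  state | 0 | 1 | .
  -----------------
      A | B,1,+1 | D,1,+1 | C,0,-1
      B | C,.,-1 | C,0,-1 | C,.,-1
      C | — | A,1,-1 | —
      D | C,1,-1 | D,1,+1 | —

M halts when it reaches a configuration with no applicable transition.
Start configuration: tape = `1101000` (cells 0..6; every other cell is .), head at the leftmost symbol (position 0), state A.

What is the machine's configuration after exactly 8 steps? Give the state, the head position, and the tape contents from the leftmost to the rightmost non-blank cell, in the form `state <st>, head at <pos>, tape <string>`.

A | [1]101000   read 1 → write 1, move +1, go to D
D | 1[1]01000   read 1 → write 1, move +1, go to D
D | 11[0]1000   read 0 → write 1, move -1, go to C
C | 1[1]11000   read 1 → write 1, move -1, go to A
A | [1]111000   read 1 → write 1, move +1, go to D
D | 1[1]11000   read 1 → write 1, move +1, go to D
D | 11[1]1000   read 1 → write 1, move +1, go to D
D | 111[1]000   read 1 → write 1, move +1, go to D
D | 1111[0]00
After 8 steps: state D, head at 4, tape 1111000.

state D, head at 4, tape 1111000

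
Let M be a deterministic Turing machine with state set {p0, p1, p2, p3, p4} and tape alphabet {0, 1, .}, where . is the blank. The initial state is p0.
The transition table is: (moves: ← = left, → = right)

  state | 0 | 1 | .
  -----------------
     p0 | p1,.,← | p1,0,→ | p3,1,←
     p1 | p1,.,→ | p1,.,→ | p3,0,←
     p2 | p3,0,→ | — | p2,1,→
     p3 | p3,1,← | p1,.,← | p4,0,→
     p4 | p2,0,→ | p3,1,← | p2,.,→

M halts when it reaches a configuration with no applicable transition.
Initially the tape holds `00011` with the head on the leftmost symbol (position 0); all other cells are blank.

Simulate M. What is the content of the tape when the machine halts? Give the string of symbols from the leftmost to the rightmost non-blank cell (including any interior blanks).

p0 | ..[0]0011   read 0 → write ., move ←, go to p1
p1 | .[.].0011   read . → write 0, move ←, go to p3
p3 | [.]0.0011   read . → write 0, move →, go to p4
p4 | 0[0].0011   read 0 → write 0, move →, go to p2
p2 | 00[.]0011   read . → write 1, move →, go to p2
p2 | 001[0]011   read 0 → write 0, move →, go to p3
p3 | 0010[0]11   read 0 → write 1, move ←, go to p3
p3 | 001[0]111   read 0 → write 1, move ←, go to p3
p3 | 00[1]1111   read 1 → write ., move ←, go to p1
p1 | 0[0].1111   read 0 → write ., move →, go to p1
p1 | 0.[.]1111   read . → write 0, move ←, go to p3
p3 | 0[.]01111   read . → write 0, move →, go to p4
p4 | 00[0]1111   read 0 → write 0, move →, go to p2
p2 | 000[1]111
The non-blank tape span at halt is 0001111.

0001111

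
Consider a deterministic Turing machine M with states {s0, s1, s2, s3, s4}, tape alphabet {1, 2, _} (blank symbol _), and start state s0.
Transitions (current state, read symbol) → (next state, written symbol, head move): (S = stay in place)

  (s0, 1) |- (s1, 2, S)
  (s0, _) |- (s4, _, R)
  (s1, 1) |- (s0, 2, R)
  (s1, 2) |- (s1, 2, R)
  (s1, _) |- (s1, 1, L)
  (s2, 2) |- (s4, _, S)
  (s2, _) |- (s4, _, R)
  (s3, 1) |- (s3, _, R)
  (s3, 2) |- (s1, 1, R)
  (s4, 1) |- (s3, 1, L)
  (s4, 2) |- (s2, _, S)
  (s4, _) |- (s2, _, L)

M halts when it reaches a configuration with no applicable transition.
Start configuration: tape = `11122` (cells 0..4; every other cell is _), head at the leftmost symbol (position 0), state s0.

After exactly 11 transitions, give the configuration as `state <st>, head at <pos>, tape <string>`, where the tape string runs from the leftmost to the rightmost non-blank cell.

s0 | [1]1122___   read 1 → write 2, move S, go to s1
s1 | [2]1122___   read 2 → write 2, move R, go to s1
s1 | 2[1]122___   read 1 → write 2, move R, go to s0
s0 | 22[1]22___   read 1 → write 2, move S, go to s1
s1 | 22[2]22___   read 2 → write 2, move R, go to s1
s1 | 222[2]2___   read 2 → write 2, move R, go to s1
s1 | 2222[2]___   read 2 → write 2, move R, go to s1
s1 | 22222[_]__   read _ → write 1, move L, go to s1
s1 | 2222[2]1__   read 2 → write 2, move R, go to s1
s1 | 22222[1]__   read 1 → write 2, move R, go to s0
s0 | 222222[_]_   read _ → write _, move R, go to s4
s4 | 222222_[_]
After 11 steps: state s4, head at 7, tape 222222.

state s4, head at 7, tape 222222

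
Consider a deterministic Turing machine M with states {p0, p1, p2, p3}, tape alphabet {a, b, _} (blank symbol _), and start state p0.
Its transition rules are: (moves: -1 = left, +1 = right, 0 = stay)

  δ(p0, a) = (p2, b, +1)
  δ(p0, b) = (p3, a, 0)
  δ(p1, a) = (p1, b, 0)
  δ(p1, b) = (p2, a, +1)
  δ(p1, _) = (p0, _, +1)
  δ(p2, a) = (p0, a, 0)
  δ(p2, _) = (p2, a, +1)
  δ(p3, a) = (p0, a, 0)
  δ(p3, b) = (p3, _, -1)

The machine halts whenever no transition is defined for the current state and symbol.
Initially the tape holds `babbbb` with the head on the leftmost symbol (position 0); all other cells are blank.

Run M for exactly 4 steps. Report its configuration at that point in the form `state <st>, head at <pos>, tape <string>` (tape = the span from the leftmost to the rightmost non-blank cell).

p0 | [b]abbbb   read b → write a, move 0, go to p3
p3 | [a]abbbb   read a → write a, move 0, go to p0
p0 | [a]abbbb   read a → write b, move +1, go to p2
p2 | b[a]bbbb   read a → write a, move 0, go to p0
p0 | b[a]bbbb
After 4 steps: state p0, head at 1, tape babbbb.

state p0, head at 1, tape babbbb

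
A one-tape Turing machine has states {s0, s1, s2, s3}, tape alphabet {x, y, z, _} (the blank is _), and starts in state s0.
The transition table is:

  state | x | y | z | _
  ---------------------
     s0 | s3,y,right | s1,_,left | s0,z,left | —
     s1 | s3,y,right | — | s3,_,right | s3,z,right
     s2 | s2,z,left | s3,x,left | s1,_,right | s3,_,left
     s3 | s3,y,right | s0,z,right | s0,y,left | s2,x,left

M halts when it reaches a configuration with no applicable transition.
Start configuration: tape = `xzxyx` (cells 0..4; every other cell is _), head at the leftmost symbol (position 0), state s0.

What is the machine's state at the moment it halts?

s0

state=s0 head=0 tape=_[x]zxyx_   (s0,x)→(s3,y,right)
state=s3 head=1 tape=_y[z]xyx_   (s3,z)→(s0,y,left)
state=s0 head=0 tape=_[y]yxyx_   (s0,y)→(s1,_,left)
state=s1 head=-1 tape=[_]_yxyx_   (s1,_)→(s3,z,right)
state=s3 head=0 tape=z[_]yxyx_   (s3,_)→(s2,x,left)
state=s2 head=-1 tape=[z]xyxyx_   (s2,z)→(s1,_,right)
state=s1 head=0 tape=_[x]yxyx_   (s1,x)→(s3,y,right)
state=s3 head=1 tape=_y[y]xyx_   (s3,y)→(s0,z,right)
state=s0 head=2 tape=_yz[x]yx_   (s0,x)→(s3,y,right)
state=s3 head=3 tape=_yzy[y]x_   (s3,y)→(s0,z,right)
state=s0 head=4 tape=_yzyz[x]_   (s0,x)→(s3,y,right)
state=s3 head=5 tape=_yzyzy[_]   (s3,_)→(s2,x,left)
state=s2 head=4 tape=_yzyz[y]x   (s2,y)→(s3,x,left)
state=s3 head=3 tape=_yzy[z]xx   (s3,z)→(s0,y,left)
state=s0 head=2 tape=_yz[y]yxx   (s0,y)→(s1,_,left)
state=s1 head=1 tape=_y[z]_yxx   (s1,z)→(s3,_,right)
state=s3 head=2 tape=_y_[_]yxx   (s3,_)→(s2,x,left)
state=s2 head=1 tape=_y[_]xyxx   (s2,_)→(s3,_,left)
state=s3 head=0 tape=_[y]_xyxx   (s3,y)→(s0,z,right)
state=s0 head=1 tape=_z[_]xyxx
No transition is defined for (s0, _); M halts in state s0.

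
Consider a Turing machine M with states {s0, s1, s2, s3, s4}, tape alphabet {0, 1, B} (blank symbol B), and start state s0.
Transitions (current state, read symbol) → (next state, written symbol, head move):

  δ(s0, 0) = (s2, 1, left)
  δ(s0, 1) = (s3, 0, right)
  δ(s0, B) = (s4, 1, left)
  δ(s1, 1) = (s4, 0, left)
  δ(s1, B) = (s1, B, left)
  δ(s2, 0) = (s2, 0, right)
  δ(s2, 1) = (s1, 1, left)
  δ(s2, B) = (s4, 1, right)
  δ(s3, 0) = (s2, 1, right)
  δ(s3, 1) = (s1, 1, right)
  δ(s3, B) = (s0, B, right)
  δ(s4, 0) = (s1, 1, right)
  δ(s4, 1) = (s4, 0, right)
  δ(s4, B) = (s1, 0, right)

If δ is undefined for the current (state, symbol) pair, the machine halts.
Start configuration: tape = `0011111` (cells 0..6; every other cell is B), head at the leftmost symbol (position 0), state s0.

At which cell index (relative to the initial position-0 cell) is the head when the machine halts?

state=s0 head=0 tape=B[0]011111B   (s0,0)→(s2,1,left)
state=s2 head=-1 tape=[B]1011111B   (s2,B)→(s4,1,right)
state=s4 head=0 tape=1[1]011111B   (s4,1)→(s4,0,right)
state=s4 head=1 tape=10[0]11111B   (s4,0)→(s1,1,right)
state=s1 head=2 tape=101[1]1111B   (s1,1)→(s4,0,left)
state=s4 head=1 tape=10[1]01111B   (s4,1)→(s4,0,right)
state=s4 head=2 tape=100[0]1111B   (s4,0)→(s1,1,right)
state=s1 head=3 tape=1001[1]111B   (s1,1)→(s4,0,left)
state=s4 head=2 tape=100[1]0111B   (s4,1)→(s4,0,right)
state=s4 head=3 tape=1000[0]111B   (s4,0)→(s1,1,right)
state=s1 head=4 tape=10001[1]11B   (s1,1)→(s4,0,left)
state=s4 head=3 tape=1000[1]011B   (s4,1)→(s4,0,right)
state=s4 head=4 tape=10000[0]11B   (s4,0)→(s1,1,right)
state=s1 head=5 tape=100001[1]1B   (s1,1)→(s4,0,left)
state=s4 head=4 tape=10000[1]01B   (s4,1)→(s4,0,right)
state=s4 head=5 tape=100000[0]1B   (s4,0)→(s1,1,right)
state=s1 head=6 tape=1000001[1]B   (s1,1)→(s4,0,left)
state=s4 head=5 tape=100000[1]0B   (s4,1)→(s4,0,right)
state=s4 head=6 tape=1000000[0]B   (s4,0)→(s1,1,right)
state=s1 head=7 tape=10000001[B]   (s1,B)→(s1,B,left)
state=s1 head=6 tape=1000000[1]B   (s1,1)→(s4,0,left)
state=s4 head=5 tape=100000[0]0B   (s4,0)→(s1,1,right)
state=s1 head=6 tape=1000001[0]B
At halt the head is at cell 6.

6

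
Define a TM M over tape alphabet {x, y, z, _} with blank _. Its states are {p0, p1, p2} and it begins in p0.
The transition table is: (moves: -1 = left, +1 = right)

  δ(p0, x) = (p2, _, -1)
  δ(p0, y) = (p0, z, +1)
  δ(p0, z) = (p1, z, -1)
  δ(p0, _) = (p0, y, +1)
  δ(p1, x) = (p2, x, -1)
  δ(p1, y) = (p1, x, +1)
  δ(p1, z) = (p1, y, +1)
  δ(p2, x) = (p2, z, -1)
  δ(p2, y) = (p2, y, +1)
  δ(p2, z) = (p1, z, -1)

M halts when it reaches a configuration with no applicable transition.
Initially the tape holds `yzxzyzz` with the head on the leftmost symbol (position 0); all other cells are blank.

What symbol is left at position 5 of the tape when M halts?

p0 | [y]zxzyzz_   read y → write z, move +1, go to p0
p0 | z[z]xzyzz_   read z → write z, move -1, go to p1
p1 | [z]zxzyzz_   read z → write y, move +1, go to p1
p1 | y[z]xzyzz_   read z → write y, move +1, go to p1
p1 | yy[x]zyzz_   read x → write x, move -1, go to p2
p2 | y[y]xzyzz_   read y → write y, move +1, go to p2
p2 | yy[x]zyzz_   read x → write z, move -1, go to p2
p2 | y[y]zzyzz_   read y → write y, move +1, go to p2
p2 | yy[z]zyzz_   read z → write z, move -1, go to p1
p1 | y[y]zzyzz_   read y → write x, move +1, go to p1
p1 | yx[z]zyzz_   read z → write y, move +1, go to p1
p1 | yxy[z]yzz_   read z → write y, move +1, go to p1
p1 | yxyy[y]zz_   read y → write x, move +1, go to p1
p1 | yxyyx[z]z_   read z → write y, move +1, go to p1
p1 | yxyyxy[z]_   read z → write y, move +1, go to p1
p1 | yxyyxyy[_]
Cell 5 holds y when M halts.

y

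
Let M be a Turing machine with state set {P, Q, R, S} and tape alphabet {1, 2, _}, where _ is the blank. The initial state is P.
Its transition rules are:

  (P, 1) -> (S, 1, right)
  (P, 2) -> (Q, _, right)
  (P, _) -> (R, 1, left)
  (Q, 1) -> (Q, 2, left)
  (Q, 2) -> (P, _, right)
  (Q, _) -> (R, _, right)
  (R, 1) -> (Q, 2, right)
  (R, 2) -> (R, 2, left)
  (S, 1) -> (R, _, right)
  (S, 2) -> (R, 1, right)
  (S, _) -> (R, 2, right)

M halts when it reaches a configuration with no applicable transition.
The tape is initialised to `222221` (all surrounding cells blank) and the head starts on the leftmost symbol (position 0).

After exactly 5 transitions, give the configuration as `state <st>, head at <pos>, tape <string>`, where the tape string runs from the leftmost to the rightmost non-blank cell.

state=P head=0 tape=[2]22221   (P,2)→(Q,_,right)
state=Q head=1 tape=_[2]2221   (Q,2)→(P,_,right)
state=P head=2 tape=__[2]221   (P,2)→(Q,_,right)
state=Q head=3 tape=___[2]21   (Q,2)→(P,_,right)
state=P head=4 tape=____[2]1   (P,2)→(Q,_,right)
state=Q head=5 tape=_____[1]
After 5 steps: state Q, head at 5, tape 1.

state Q, head at 5, tape 1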